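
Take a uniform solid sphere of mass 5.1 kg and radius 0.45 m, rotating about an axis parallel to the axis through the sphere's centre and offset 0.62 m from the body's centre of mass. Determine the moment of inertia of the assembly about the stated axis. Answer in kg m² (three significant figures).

2.37

I_cm = (2/5)MR² = (2/5)(5.1)(0.45)² = 0.4131 kg m²; centre at d = 0.62 m, so the parallel axis theorem gives I = 0.4131 + (5.1)(0.62)² = 2.3735 kg m².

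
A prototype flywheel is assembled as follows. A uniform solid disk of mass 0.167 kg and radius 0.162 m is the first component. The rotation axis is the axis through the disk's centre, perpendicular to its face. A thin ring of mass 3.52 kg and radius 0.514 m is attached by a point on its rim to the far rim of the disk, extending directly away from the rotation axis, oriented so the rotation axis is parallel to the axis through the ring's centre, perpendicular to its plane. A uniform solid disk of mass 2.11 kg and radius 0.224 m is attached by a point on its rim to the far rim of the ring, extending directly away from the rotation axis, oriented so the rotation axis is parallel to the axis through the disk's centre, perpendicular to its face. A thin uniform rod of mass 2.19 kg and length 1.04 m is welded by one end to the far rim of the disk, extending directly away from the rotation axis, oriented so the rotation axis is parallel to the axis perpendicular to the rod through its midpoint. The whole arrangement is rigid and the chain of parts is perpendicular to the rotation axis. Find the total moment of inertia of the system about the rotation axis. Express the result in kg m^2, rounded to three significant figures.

17.2

Solid disk: I_cm = (1/2)MR² = (1/2)(0.167)(0.162)² = 0.0021914 kg m^2; axis through the centre, so I = 0.0021914 kg m^2.
Thin ring: I_cm = MR² = (3.52)(0.514)² = 0.92997 kg m^2; centre at d = 0.162 + 0.514 = 0.676 m, so the parallel axis theorem gives I = 0.92997 + (3.52)(0.676)² = 2.5385 kg m^2.
Solid disk: I_cm = (1/2)MR² = (1/2)(2.11)(0.224)² = 0.052936 kg m^2; centre at d = 0.162 + 0.514 + 0.514 + 0.224 = 1.414 m, so the parallel axis theorem gives I = 0.052936 + (2.11)(1.414)² = 4.2717 kg m^2.
Thin rod: I_cm = (1/12)ML² = (1/12)(2.19)(1.04)² = 0.19739 kg m^2; centre at d = 0.162 + 0.514 + 0.514 + 0.224 + 0.224 + 0.52 = 2.158 m, so the parallel axis theorem gives I = 0.19739 + (2.19)(2.158)² = 10.396 kg m^2.
Total I = 0.0021914 + 2.5385 + 4.2717 + 10.396 = 17.209 kg m^2.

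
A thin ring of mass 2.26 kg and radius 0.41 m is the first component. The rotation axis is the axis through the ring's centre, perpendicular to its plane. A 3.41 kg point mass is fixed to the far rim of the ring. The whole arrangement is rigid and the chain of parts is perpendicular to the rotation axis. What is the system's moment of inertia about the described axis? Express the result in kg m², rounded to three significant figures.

0.953

Thin ring: I_cm = MR² = (2.26)(0.41)² = 0.37991 kg m²; axis through the centre, so I = 0.37991 kg m².
Point mass: I_cm = 0; centre at d = 0.41 m, so I = I_cm + Md² gives I = 0 + (3.41)(0.41)² = 0.57322 kg m².
Total I = 0.37991 + 0.57322 = 0.95313 kg m².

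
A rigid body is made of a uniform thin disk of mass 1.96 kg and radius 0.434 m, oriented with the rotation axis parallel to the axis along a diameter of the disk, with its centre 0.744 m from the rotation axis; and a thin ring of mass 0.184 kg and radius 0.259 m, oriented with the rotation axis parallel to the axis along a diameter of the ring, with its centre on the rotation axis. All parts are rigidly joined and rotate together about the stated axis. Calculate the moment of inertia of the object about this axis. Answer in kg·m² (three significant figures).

1.18

Thin disk: I_cm = (1/4)MR² = (1/4)(1.96)(0.434)² = 0.092294 kg·m²; centre at d = 0.744 m, so I = I_cm + Md² gives I = 0.092294 + (1.96)(0.744)² = 1.1772 kg·m².
Thin ring: I_cm = (1/2)MR² = (1/2)(0.184)(0.259)² = 0.0061715 kg·m²; axis through the centre, so I = 0.0061715 kg·m².
Total I = 1.1772 + 0.0061715 = 1.1834 kg·m².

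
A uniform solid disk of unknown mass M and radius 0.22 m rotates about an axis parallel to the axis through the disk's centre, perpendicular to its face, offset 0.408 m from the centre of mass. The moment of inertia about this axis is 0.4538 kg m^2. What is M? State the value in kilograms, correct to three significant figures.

I = I_cm + Md² = (1/2)MR² + Md² = M·[0.5·(0.22)² + (0.408)²] = M·0.19066.
So M = 0.4538 / 0.19066 = 2.3801 kg.

2.38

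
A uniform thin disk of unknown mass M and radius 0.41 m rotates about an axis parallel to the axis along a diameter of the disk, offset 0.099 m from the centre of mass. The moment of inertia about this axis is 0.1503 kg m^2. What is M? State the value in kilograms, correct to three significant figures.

I = I_cm + Md² = (1/4)MR² + Md² = M·[0.25·(0.41)² + (0.099)²] = M·0.051826.
So M = 0.1503 / 0.051826 = 2.9001 kg.

2.90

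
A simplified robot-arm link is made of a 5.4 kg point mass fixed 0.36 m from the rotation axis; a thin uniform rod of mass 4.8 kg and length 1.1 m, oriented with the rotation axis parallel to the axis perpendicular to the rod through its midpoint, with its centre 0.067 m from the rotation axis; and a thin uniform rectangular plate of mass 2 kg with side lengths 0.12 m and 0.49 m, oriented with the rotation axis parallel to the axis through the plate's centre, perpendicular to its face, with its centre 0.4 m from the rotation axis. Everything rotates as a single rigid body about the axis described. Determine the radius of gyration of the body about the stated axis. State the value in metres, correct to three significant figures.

Point mass: I_cm = 0; centre at d = 0.36 m, so I = I_cm + Md² gives I = 0 + (5.4)(0.36)² = 0.69984 kg·m².
Thin rod: I_cm = (1/12)ML² = (1/12)(4.8)(1.1)² = 0.484 kg·m²; centre at d = 0.067 m, so I = I_cm + Md² gives I = 0.484 + (4.8)(0.067)² = 0.50555 kg·m².
Rectangular plate: I_cm = (1/12)M(a²+b²) = (1/12)(2)[(0.12)² + (0.49)²] = 0.042417 kg·m²; centre at d = 0.4 m, so I = I_cm + Md² gives I = 0.042417 + (2)(0.4)² = 0.36242 kg·m².
Total I = 1.5678 kg·m²; total mass M = 12.2 kg.
k = √(I/M) = √(1.5678/12.2) = 0.35848 m.

0.358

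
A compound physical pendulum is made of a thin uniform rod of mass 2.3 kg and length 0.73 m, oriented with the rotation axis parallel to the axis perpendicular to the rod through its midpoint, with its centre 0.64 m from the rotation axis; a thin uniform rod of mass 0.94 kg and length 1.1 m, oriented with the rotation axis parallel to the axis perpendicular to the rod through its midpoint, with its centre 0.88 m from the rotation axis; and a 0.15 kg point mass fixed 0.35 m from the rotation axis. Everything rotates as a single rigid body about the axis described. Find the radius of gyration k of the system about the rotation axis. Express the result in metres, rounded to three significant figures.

Thin rod: I_cm = (1/12)ML² = (1/12)(2.3)(0.73)² = 0.10214 kg m^2; centre at d = 0.64 m, so I = I_cm + Md² gives I = 0.10214 + (2.3)(0.64)² = 1.0442 kg m^2.
Thin rod: I_cm = (1/12)ML² = (1/12)(0.94)(1.1)² = 0.094783 kg m^2; centre at d = 0.88 m, so I = I_cm + Md² gives I = 0.094783 + (0.94)(0.88)² = 0.82272 kg m^2.
Point mass: I_cm = 0; centre at d = 0.35 m, so I = I_cm + Md² gives I = 0 + (0.15)(0.35)² = 0.018375 kg m^2.
Total I = 1.8853 kg m^2; total mass M = 3.39 kg.
k = √(I/M) = √(1.8853/3.39) = 0.74575 m.

0.746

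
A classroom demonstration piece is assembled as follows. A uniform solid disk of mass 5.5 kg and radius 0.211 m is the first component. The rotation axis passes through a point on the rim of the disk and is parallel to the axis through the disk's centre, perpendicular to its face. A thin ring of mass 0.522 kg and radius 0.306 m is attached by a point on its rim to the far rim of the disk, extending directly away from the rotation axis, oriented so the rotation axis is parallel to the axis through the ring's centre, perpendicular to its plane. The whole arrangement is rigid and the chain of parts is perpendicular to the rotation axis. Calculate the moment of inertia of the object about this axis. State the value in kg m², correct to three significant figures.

Solid disk: I_cm = (1/2)MR² = (1/2)(5.5)(0.211)² = 0.12243 kg m²; centre at d = 0.211 m, so the parallel axis theorem gives I = 0.12243 + (5.5)(0.211)² = 0.3673 kg m².
Thin ring: I_cm = MR² = (0.522)(0.306)² = 0.048878 kg m²; centre at d = 0.211 + 0.211 + 0.306 = 0.728 m, so the parallel axis theorem gives I = 0.048878 + (0.522)(0.728)² = 0.32553 kg m².
Total I = 0.3673 + 0.32553 = 0.69283 kg m².

0.693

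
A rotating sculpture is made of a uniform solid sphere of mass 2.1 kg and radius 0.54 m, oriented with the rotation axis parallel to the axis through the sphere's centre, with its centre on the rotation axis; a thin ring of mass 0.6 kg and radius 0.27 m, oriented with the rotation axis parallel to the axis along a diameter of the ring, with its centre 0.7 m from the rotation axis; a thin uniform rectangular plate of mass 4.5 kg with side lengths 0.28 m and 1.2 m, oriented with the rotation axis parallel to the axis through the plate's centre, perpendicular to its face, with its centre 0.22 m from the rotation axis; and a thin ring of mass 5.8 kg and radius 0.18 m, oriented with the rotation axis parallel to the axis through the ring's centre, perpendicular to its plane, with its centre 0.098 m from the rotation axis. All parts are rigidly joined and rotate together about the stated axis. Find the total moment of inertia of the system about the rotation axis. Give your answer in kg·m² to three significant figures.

1.59

Solid sphere: I_cm = (2/5)MR² = (2/5)(2.1)(0.54)² = 0.24494 kg·m²; axis through the centre, so I = 0.24494 kg·m².
Thin ring: I_cm = (1/2)MR² = (1/2)(0.6)(0.27)² = 0.02187 kg·m²; centre at d = 0.7 m, so I = I_cm + Md² gives I = 0.02187 + (0.6)(0.7)² = 0.31587 kg·m².
Rectangular plate: I_cm = (1/12)M(a²+b²) = (1/12)(4.5)[(0.28)² + (1.2)²] = 0.5694 kg·m²; centre at d = 0.22 m, so I = I_cm + Md² gives I = 0.5694 + (4.5)(0.22)² = 0.7872 kg·m².
Thin ring: I_cm = MR² = (5.8)(0.18)² = 0.18792 kg·m²; centre at d = 0.098 m, so I = I_cm + Md² gives I = 0.18792 + (5.8)(0.098)² = 0.24362 kg·m².
Total I = 0.24494 + 0.31587 + 0.7872 + 0.24362 = 1.5916 kg·m².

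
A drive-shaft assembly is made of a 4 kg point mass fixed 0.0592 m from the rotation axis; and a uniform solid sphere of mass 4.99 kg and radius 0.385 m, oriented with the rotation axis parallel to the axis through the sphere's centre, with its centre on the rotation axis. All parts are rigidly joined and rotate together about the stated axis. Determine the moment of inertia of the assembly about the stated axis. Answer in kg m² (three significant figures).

0.310

Point mass: I_cm = 0; centre at d = 0.0592 m, so the parallel axis theorem gives I = 0 + (4)(0.0592)² = 0.014019 kg m².
Solid sphere: I_cm = (2/5)MR² = (2/5)(4.99)(0.385)² = 0.29586 kg m²; axis through the centre, so I = 0.29586 kg m².
Total I = 0.014019 + 0.29586 = 0.30988 kg m².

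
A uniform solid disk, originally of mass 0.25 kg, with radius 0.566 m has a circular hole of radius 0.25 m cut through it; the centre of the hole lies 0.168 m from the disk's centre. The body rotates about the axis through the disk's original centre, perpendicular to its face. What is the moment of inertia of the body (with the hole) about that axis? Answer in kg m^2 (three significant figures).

0.0371

Unpierced body about its centre: I₀ = (1/2)MR² = (1/2)(0.25)(0.566)² = 0.040044 kg m^2.
The removed disk has mass m = M·(r/R)² = (0.25)(0.25/0.566)² = 0.048774 kg (same uniform areal density).
Its moment of inertia about the rotation axis (parallel-axis theorem): I_hole = (1/2)mr² + md² = (1/2)(0.048774)(0.25)² + (0.048774)(0.168)² = 0.0029008 kg m^2.
Treating the hole as negative mass, I = I₀ − I_hole = 0.040044 − 0.0029008 = 0.037144 kg m^2.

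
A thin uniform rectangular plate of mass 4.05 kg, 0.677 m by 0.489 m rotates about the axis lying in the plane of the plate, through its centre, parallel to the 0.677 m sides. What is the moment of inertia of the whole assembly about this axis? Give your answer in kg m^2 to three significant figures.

I_cm = (1/12)Mb² = (1/12)(4.05)(0.489)² = 0.080703 kg m^2; axis through the centre, so I = 0.080703 kg m^2.

0.0807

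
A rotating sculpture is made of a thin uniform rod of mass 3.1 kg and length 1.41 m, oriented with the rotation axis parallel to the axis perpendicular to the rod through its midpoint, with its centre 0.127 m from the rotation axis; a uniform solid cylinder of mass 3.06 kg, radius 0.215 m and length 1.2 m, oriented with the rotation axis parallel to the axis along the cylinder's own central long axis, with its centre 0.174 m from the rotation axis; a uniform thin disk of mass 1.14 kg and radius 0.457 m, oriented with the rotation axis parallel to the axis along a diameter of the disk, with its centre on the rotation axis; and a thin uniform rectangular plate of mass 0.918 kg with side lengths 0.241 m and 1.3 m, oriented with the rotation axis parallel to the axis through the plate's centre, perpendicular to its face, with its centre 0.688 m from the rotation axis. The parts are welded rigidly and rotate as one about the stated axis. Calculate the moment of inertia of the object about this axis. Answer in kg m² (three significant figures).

1.35

Thin rod: I_cm = (1/12)ML² = (1/12)(3.1)(1.41)² = 0.51359 kg m²; centre at d = 0.127 m, so the parallel axis theorem gives I = 0.51359 + (3.1)(0.127)² = 0.56359 kg m².
Solid cylinder: I_cm = (1/2)MR² = (1/2)(3.06)(0.215)² = 0.070724 kg m²; centre at d = 0.174 m, so the parallel axis theorem gives I = 0.070724 + (3.06)(0.174)² = 0.16337 kg m².
Thin disk: I_cm = (1/4)MR² = (1/4)(1.14)(0.457)² = 0.059522 kg m²; axis through the centre, so I = 0.059522 kg m².
Rectangular plate: I_cm = (1/12)M(a²+b²) = (1/12)(0.918)[(0.241)² + (1.3)²] = 0.13373 kg m²; centre at d = 0.688 m, so the parallel axis theorem gives I = 0.13373 + (0.918)(0.688)² = 0.56826 kg m².
Total I = 0.56359 + 0.16337 + 0.059522 + 0.56826 = 1.3547 kg m².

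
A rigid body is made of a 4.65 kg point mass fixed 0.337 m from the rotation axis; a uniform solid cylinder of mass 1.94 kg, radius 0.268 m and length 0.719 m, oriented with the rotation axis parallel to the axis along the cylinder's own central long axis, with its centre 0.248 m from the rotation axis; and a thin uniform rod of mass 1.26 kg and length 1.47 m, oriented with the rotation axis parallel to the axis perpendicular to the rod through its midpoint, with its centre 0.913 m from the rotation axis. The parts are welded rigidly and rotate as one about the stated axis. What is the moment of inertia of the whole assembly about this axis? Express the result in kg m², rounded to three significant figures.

1.99

Point mass: I_cm = 0; centre at d = 0.337 m, so I = I_cm + Md² gives I = 0 + (4.65)(0.337)² = 0.5281 kg m².
Solid cylinder: I_cm = (1/2)MR² = (1/2)(1.94)(0.268)² = 0.069669 kg m²; centre at d = 0.248 m, so I = I_cm + Md² gives I = 0.069669 + (1.94)(0.248)² = 0.18899 kg m².
Thin rod: I_cm = (1/12)ML² = (1/12)(1.26)(1.47)² = 0.22689 kg m²; centre at d = 0.913 m, so I = I_cm + Md² gives I = 0.22689 + (1.26)(0.913)² = 1.2772 kg m².
Total I = 0.5281 + 0.18899 + 1.2772 = 1.9943 kg m².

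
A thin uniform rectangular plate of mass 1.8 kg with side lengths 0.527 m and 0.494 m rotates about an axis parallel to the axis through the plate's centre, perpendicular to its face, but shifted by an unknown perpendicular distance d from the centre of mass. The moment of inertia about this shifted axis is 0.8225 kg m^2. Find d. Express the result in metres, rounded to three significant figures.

About the centre-of-mass axis, I_cm = (1/12)M(a²+b²) = (1/12)(1.8)[(0.527)² + (0.494)²] = 0.078265 kg m^2.
Parallel axis theorem: I = I_cm + Md², so Md² = 0.8225 − 0.078265 = 0.74424 kg m^2.
d = √(0.74424 / 1.8) = 0.64301 m.

0.643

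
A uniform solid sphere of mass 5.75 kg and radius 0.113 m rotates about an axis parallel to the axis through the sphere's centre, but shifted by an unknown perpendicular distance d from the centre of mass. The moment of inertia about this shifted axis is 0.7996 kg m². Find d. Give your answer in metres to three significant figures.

About the centre-of-mass axis, I_cm = (2/5)MR² = (2/5)(5.75)(0.113)² = 0.029369 kg m².
Parallel axis theorem: I = I_cm + Md², so Md² = 0.7996 − 0.029369 = 0.77023 kg m².
d = √(0.77023 / 5.75) = 0.366 m.

0.366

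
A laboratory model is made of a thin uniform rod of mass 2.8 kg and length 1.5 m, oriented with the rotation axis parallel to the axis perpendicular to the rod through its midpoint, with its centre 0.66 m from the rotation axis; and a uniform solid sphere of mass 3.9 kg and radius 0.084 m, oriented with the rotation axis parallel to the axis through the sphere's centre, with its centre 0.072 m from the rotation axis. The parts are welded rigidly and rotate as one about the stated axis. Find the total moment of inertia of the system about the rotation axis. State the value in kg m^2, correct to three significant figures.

1.78

Thin rod: I_cm = (1/12)ML² = (1/12)(2.8)(1.5)² = 0.525 kg m^2; centre at d = 0.66 m, so I = I_cm + Md² gives I = 0.525 + (2.8)(0.66)² = 1.7447 kg m^2.
Solid sphere: I_cm = (2/5)MR² = (2/5)(3.9)(0.084)² = 0.011007 kg m^2; centre at d = 0.072 m, so I = I_cm + Md² gives I = 0.011007 + (3.9)(0.072)² = 0.031225 kg m^2.
Total I = 1.7447 + 0.031225 = 1.7759 kg m^2.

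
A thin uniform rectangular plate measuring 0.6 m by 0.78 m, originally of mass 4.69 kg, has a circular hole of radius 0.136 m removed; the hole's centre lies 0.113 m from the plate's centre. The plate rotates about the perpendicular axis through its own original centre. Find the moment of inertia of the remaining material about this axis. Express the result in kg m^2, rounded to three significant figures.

0.366

Unpierced body about its centre: I₀ = (1/12)M(a²+b²) = (1/12)(4.69)[(0.6)² + (0.78)²] = 0.37848 kg m^2.
The removed disk has mass m = M·πr²/(ab) = (4.69)·π(0.136)²/(0.6·0.78) = 0.58231 kg (same uniform areal density).
Its moment of inertia about the rotation axis (parallel-axis theorem): I_hole = (1/2)mr² + md² = (1/2)(0.58231)(0.136)² + (0.58231)(0.113)² = 0.012821 kg m^2.
Treating the hole as negative mass, I = I₀ − I_hole = 0.37848 − 0.012821 = 0.36566 kg m^2.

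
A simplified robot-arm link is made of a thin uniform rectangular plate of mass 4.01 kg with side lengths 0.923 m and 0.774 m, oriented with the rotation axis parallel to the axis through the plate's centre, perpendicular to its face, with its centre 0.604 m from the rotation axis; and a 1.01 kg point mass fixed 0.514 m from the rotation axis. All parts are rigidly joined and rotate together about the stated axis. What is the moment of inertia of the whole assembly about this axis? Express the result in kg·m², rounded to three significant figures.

2.21

Rectangular plate: I_cm = (1/12)M(a²+b²) = (1/12)(4.01)[(0.923)² + (0.774)²] = 0.48488 kg·m²; centre at d = 0.604 m, so the parallel axis theorem gives I = 0.48488 + (4.01)(0.604)² = 1.9478 kg·m².
Point mass: I_cm = 0; centre at d = 0.514 m, so the parallel axis theorem gives I = 0 + (1.01)(0.514)² = 0.26684 kg·m².
Total I = 1.9478 + 0.26684 = 2.2146 kg·m².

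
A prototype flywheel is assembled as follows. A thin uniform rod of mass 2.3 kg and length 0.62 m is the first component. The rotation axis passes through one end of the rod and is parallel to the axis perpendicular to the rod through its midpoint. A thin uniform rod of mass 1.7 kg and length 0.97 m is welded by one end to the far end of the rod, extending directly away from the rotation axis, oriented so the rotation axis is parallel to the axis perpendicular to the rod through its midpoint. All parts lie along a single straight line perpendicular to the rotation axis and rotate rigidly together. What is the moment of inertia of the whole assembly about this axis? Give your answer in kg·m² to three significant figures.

2.50

Thin rod: I_cm = (1/12)ML² = (1/12)(2.3)(0.62)² = 0.073677 kg·m²; centre at d = 0.31 m, so the parallel axis theorem gives I = 0.073677 + (2.3)(0.31)² = 0.29471 kg·m².
Thin rod: I_cm = (1/12)ML² = (1/12)(1.7)(0.97)² = 0.13329 kg·m²; centre at d = 0.31 + 0.31 + 0.485 = 1.105 m, so the parallel axis theorem gives I = 0.13329 + (1.7)(1.105)² = 2.209 kg·m².
Total I = 0.29471 + 2.209 = 2.5037 kg·m².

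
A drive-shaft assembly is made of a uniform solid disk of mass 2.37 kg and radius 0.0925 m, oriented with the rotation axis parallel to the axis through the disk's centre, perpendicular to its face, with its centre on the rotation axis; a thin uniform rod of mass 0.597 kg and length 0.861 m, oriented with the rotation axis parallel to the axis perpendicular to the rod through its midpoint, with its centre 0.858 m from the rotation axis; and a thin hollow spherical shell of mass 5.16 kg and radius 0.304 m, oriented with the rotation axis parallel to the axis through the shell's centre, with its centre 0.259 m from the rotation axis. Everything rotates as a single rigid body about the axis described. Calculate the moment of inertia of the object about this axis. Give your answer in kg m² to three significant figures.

1.15

Solid disk: I_cm = (1/2)MR² = (1/2)(2.37)(0.0925)² = 0.010139 kg m²; axis through the centre, so I = 0.010139 kg m².
Thin rod: I_cm = (1/12)ML² = (1/12)(0.597)(0.861)² = 0.036881 kg m²; centre at d = 0.858 m, so the parallel axis theorem gives I = 0.036881 + (0.597)(0.858)² = 0.47637 kg m².
Spherical shell: I_cm = (2/3)MR² = (2/3)(5.16)(0.304)² = 0.31791 kg m²; centre at d = 0.259 m, so the parallel axis theorem gives I = 0.31791 + (5.16)(0.259)² = 0.66405 kg m².
Total I = 0.010139 + 0.47637 + 0.66405 = 1.1506 kg m².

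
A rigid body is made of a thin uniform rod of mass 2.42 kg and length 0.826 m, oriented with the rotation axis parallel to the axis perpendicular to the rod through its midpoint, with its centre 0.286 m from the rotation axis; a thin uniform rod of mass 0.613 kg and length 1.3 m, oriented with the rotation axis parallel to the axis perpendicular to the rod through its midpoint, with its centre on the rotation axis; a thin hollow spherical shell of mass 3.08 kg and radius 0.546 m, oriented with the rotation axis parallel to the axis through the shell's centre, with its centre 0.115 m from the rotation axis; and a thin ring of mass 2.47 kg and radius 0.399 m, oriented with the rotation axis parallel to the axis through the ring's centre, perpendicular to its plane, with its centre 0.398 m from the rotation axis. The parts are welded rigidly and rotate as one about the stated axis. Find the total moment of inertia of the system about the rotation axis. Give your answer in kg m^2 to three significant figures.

Thin rod: I_cm = (1/12)ML² = (1/12)(2.42)(0.826)² = 0.13759 kg m^2; centre at d = 0.286 m, so the parallel axis theorem gives I = 0.13759 + (2.42)(0.286)² = 0.33554 kg m^2.
Thin rod: I_cm = (1/12)ML² = (1/12)(0.613)(1.3)² = 0.086331 kg m^2; axis through the centre, so I = 0.086331 kg m^2.
Spherical shell: I_cm = (2/3)MR² = (2/3)(3.08)(0.546)² = 0.61213 kg m^2; centre at d = 0.115 m, so the parallel axis theorem gives I = 0.61213 + (3.08)(0.115)² = 0.65286 kg m^2.
Thin ring: I_cm = MR² = (2.47)(0.399)² = 0.39323 kg m^2; centre at d = 0.398 m, so the parallel axis theorem gives I = 0.39323 + (2.47)(0.398)² = 0.78448 kg m^2.
Total I = 0.33554 + 0.086331 + 0.65286 + 0.78448 = 1.8592 kg m^2.

1.86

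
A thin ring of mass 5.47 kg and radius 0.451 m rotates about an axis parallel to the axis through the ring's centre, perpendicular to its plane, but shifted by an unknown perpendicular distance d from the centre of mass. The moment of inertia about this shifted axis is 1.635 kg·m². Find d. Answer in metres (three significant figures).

0.309

About the centre-of-mass axis, I_cm = MR² = (5.47)(0.451)² = 1.1126 kg·m².
Parallel axis theorem: I = I_cm + Md², so Md² = 1.635 − 1.1126 = 0.5224 kg·m².
d = √(0.5224 / 5.47) = 0.30903 m.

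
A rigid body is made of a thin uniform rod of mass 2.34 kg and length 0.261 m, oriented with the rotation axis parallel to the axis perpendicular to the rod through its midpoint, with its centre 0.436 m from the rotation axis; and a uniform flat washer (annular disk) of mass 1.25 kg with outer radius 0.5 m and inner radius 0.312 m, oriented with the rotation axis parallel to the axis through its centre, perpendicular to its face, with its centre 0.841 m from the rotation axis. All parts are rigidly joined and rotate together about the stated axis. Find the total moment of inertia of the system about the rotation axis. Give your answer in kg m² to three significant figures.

1.56

Thin rod: I_cm = (1/12)ML² = (1/12)(2.34)(0.261)² = 0.013284 kg m²; centre at d = 0.436 m, so the parallel axis theorem gives I = 0.013284 + (2.34)(0.436)² = 0.45811 kg m².
Annular disk: I_cm = (1/2)M(R²+r²) = (1/2)(1.25)[(0.5)² + (0.312)²] = 0.21709 kg m²; centre at d = 0.841 m, so the parallel axis theorem gives I = 0.21709 + (1.25)(0.841)² = 1.1012 kg m².
Total I = 0.45811 + 1.1012 = 1.5593 kg m².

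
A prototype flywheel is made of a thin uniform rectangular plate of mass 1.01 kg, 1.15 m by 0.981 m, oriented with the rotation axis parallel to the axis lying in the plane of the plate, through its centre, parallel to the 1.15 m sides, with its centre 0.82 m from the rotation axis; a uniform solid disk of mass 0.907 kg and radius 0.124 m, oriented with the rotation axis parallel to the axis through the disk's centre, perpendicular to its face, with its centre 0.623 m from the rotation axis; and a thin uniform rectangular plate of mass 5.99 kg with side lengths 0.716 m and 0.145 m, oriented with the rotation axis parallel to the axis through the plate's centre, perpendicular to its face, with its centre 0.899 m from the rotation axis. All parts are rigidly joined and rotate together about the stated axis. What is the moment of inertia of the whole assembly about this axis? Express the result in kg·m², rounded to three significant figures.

Rectangular plate: I_cm = (1/12)Mb² = (1/12)(1.01)(0.981)² = 0.080999 kg·m²; centre at d = 0.82 m, so the parallel axis theorem gives I = 0.080999 + (1.01)(0.82)² = 0.76012 kg·m².
Solid disk: I_cm = (1/2)MR² = (1/2)(0.907)(0.124)² = 0.006973 kg·m²; centre at d = 0.623 m, so the parallel axis theorem gives I = 0.006973 + (0.907)(0.623)² = 0.35901 kg·m².
Rectangular plate: I_cm = (1/12)M(a²+b²) = (1/12)(5.99)[(0.716)² + (0.145)²] = 0.2664 kg·m²; centre at d = 0.899 m, so the parallel axis theorem gives I = 0.2664 + (5.99)(0.899)² = 5.1075 kg·m².
Total I = 0.76012 + 0.35901 + 5.1075 = 6.2266 kg·m².

6.23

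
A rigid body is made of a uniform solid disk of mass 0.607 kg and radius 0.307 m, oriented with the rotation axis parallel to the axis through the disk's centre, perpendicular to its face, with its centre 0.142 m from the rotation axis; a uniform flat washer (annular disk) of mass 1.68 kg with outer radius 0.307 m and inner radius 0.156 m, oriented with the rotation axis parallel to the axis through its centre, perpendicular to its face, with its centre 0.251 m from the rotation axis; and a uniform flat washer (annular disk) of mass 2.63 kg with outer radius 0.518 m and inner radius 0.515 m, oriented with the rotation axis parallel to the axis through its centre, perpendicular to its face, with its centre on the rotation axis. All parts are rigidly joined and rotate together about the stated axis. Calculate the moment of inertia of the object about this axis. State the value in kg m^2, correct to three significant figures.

Solid disk: I_cm = (1/2)MR² = (1/2)(0.607)(0.307)² = 0.028605 kg m^2; centre at d = 0.142 m, so I = I_cm + Md² gives I = 0.028605 + (0.607)(0.142)² = 0.040844 kg m^2.
Annular disk: I_cm = (1/2)M(R²+r²) = (1/2)(1.68)[(0.307)² + (0.156)²] = 0.099611 kg m^2; centre at d = 0.251 m, so I = I_cm + Md² gives I = 0.099611 + (1.68)(0.251)² = 0.20545 kg m^2.
Annular disk: I_cm = (1/2)M(R²+r²) = (1/2)(2.63)[(0.518)² + (0.515)²] = 0.70162 kg m^2; axis through the centre, so I = 0.70162 kg m^2.
Total I = 0.040844 + 0.20545 + 0.70162 = 0.94791 kg m^2.

0.948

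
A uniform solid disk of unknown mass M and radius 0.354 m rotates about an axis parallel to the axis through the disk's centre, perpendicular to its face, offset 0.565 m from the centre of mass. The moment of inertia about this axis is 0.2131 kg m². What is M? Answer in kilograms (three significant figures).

I = I_cm + Md² = (1/2)MR² + Md² = M·[0.5·(0.354)² + (0.565)²] = M·0.38188.
So M = 0.2131 / 0.38188 = 0.55802 kg.

0.558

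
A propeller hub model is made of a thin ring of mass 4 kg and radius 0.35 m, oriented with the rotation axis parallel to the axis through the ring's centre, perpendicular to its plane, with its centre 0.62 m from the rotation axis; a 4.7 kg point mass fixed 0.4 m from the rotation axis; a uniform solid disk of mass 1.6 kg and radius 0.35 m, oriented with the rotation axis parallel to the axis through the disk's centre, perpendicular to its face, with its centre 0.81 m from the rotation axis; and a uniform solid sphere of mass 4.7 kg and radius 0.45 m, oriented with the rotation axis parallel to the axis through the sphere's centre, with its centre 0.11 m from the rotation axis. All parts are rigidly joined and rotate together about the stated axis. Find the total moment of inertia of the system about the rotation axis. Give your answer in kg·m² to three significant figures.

Thin ring: I_cm = MR² = (4)(0.35)² = 0.49 kg·m²; centre at d = 0.62 m, so the parallel axis theorem gives I = 0.49 + (4)(0.62)² = 2.0276 kg·m².
Point mass: I_cm = 0; centre at d = 0.4 m, so the parallel axis theorem gives I = 0 + (4.7)(0.4)² = 0.752 kg·m².
Solid disk: I_cm = (1/2)MR² = (1/2)(1.6)(0.35)² = 0.098 kg·m²; centre at d = 0.81 m, so the parallel axis theorem gives I = 0.098 + (1.6)(0.81)² = 1.1478 kg·m².
Solid sphere: I_cm = (2/5)MR² = (2/5)(4.7)(0.45)² = 0.3807 kg·m²; centre at d = 0.11 m, so the parallel axis theorem gives I = 0.3807 + (4.7)(0.11)² = 0.43757 kg·m².
Total I = 2.0276 + 0.752 + 1.1478 + 0.43757 = 4.3649 kg·m².

4.36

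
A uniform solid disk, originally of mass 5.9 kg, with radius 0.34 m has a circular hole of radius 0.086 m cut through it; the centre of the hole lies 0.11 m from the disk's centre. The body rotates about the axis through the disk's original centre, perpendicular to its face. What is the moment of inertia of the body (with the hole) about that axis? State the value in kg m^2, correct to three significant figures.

0.335

Unpierced body about its centre: I₀ = (1/2)MR² = (1/2)(5.9)(0.34)² = 0.34102 kg m^2.
The removed disk has mass m = M·(r/R)² = (5.9)(0.086/0.34)² = 0.37748 kg (same uniform areal density).
Its moment of inertia about the rotation axis (parallel-axis theorem): I_hole = (1/2)mr² + md² = (1/2)(0.37748)(0.086)² + (0.37748)(0.11)² = 0.0059634 kg m^2.
Treating the hole as negative mass, I = I₀ − I_hole = 0.34102 − 0.0059634 = 0.33506 kg m^2.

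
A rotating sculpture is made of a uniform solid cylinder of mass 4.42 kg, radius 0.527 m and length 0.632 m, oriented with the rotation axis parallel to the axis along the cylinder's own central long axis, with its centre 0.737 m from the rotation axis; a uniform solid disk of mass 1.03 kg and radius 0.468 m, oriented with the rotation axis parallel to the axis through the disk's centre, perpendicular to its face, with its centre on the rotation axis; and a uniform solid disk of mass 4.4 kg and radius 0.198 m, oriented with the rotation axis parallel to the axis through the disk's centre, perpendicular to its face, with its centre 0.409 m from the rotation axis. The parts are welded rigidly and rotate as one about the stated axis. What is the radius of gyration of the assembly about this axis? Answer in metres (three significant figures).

0.633

Solid cylinder: I_cm = (1/2)MR² = (1/2)(4.42)(0.527)² = 0.61378 kg m^2; centre at d = 0.737 m, so I = I_cm + Md² gives I = 0.61378 + (4.42)(0.737)² = 3.0146 kg m^2.
Solid disk: I_cm = (1/2)MR² = (1/2)(1.03)(0.468)² = 0.1128 kg m^2; axis through the centre, so I = 0.1128 kg m^2.
Solid disk: I_cm = (1/2)MR² = (1/2)(4.4)(0.198)² = 0.086249 kg m^2; centre at d = 0.409 m, so I = I_cm + Md² gives I = 0.086249 + (4.4)(0.409)² = 0.82229 kg m^2.
Total I = 3.9497 kg m^2; total mass M = 9.85 kg.
k = √(I/M) = √(3.9497/9.85) = 0.63323 m.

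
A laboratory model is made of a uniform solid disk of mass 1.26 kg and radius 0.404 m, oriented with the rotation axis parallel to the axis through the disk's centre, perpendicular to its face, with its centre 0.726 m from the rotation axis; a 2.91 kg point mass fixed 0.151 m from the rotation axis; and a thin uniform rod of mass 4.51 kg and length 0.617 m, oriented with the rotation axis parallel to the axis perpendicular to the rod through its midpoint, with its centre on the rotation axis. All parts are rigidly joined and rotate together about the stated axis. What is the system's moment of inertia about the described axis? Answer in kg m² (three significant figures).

0.976

Solid disk: I_cm = (1/2)MR² = (1/2)(1.26)(0.404)² = 0.10283 kg m²; centre at d = 0.726 m, so the parallel axis theorem gives I = 0.10283 + (1.26)(0.726)² = 0.76694 kg m².
Point mass: I_cm = 0; centre at d = 0.151 m, so the parallel axis theorem gives I = 0 + (2.91)(0.151)² = 0.066351 kg m².
Thin rod: I_cm = (1/12)ML² = (1/12)(4.51)(0.617)² = 0.14308 kg m²; axis through the centre, so I = 0.14308 kg m².
Total I = 0.76694 + 0.066351 + 0.14308 = 0.97637 kg m².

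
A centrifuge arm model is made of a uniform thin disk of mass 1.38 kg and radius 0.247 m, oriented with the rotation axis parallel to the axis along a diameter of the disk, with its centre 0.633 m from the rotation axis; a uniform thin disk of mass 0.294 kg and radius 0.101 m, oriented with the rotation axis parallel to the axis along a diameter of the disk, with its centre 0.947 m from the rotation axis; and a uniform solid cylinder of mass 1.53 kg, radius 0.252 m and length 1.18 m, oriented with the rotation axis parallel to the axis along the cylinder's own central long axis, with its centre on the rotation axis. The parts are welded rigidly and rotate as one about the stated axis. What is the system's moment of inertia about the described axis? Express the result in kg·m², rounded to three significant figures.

0.887

Thin disk: I_cm = (1/4)MR² = (1/4)(1.38)(0.247)² = 0.021048 kg·m²; centre at d = 0.633 m, so the parallel axis theorem gives I = 0.021048 + (1.38)(0.633)² = 0.574 kg·m².
Thin disk: I_cm = (1/4)MR² = (1/4)(0.294)(0.101)² = 0.00074977 kg·m²; centre at d = 0.947 m, so the parallel axis theorem gives I = 0.00074977 + (0.294)(0.947)² = 0.26441 kg·m².
Solid cylinder: I_cm = (1/2)MR² = (1/2)(1.53)(0.252)² = 0.048581 kg·m²; axis through the centre, so I = 0.048581 kg·m².
Total I = 0.574 + 0.26441 + 0.048581 = 0.88699 kg·m².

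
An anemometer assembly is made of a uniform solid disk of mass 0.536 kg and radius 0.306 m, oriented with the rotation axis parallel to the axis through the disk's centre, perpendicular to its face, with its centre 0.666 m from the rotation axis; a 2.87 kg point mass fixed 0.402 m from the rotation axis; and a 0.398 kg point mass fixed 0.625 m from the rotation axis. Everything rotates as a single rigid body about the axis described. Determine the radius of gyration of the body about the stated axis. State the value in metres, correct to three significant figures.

Solid disk: I_cm = (1/2)MR² = (1/2)(0.536)(0.306)² = 0.025094 kg m^2; centre at d = 0.666 m, so the parallel axis theorem gives I = 0.025094 + (0.536)(0.666)² = 0.26284 kg m^2.
Point mass: I_cm = 0; centre at d = 0.402 m, so the parallel axis theorem gives I = 0 + (2.87)(0.402)² = 0.4638 kg m^2.
Point mass: I_cm = 0; centre at d = 0.625 m, so the parallel axis theorem gives I = 0 + (0.398)(0.625)² = 0.15547 kg m^2.
Total I = 0.88211 kg m^2; total mass M = 3.804 kg.
k = √(I/M) = √(0.88211/3.804) = 0.48155 m.

0.482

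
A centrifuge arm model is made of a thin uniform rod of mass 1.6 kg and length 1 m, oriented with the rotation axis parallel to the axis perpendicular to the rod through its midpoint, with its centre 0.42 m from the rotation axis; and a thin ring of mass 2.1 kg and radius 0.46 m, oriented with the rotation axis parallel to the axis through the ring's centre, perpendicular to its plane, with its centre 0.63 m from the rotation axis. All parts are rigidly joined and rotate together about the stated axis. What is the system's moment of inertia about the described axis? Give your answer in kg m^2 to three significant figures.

Thin rod: I_cm = (1/12)ML² = (1/12)(1.6)(1)² = 0.13333 kg m^2; centre at d = 0.42 m, so I = I_cm + Md² gives I = 0.13333 + (1.6)(0.42)² = 0.41557 kg m^2.
Thin ring: I_cm = MR² = (2.1)(0.46)² = 0.44436 kg m^2; centre at d = 0.63 m, so I = I_cm + Md² gives I = 0.44436 + (2.1)(0.63)² = 1.2779 kg m^2.
Total I = 0.41557 + 1.2779 = 1.6934 kg m^2.

1.69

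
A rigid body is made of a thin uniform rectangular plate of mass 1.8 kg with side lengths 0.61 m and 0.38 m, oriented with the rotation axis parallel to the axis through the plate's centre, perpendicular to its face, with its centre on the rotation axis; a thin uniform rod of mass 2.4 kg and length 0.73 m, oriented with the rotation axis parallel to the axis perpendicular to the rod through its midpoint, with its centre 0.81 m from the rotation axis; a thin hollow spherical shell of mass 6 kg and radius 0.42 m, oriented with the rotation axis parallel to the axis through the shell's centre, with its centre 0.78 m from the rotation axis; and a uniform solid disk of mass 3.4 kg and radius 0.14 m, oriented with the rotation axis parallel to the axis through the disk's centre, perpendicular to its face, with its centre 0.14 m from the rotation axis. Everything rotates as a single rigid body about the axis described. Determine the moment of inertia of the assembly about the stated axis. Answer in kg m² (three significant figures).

6.21

Rectangular plate: I_cm = (1/12)M(a²+b²) = (1/12)(1.8)[(0.61)² + (0.38)²] = 0.077475 kg m²; axis through the centre, so I = 0.077475 kg m².
Thin rod: I_cm = (1/12)ML² = (1/12)(2.4)(0.73)² = 0.10658 kg m²; centre at d = 0.81 m, so the parallel axis theorem gives I = 0.10658 + (2.4)(0.81)² = 1.6812 kg m².
Spherical shell: I_cm = (2/3)MR² = (2/3)(6)(0.42)² = 0.7056 kg m²; centre at d = 0.78 m, so the parallel axis theorem gives I = 0.7056 + (6)(0.78)² = 4.356 kg m².
Solid disk: I_cm = (1/2)MR² = (1/2)(3.4)(0.14)² = 0.03332 kg m²; centre at d = 0.14 m, so the parallel axis theorem gives I = 0.03332 + (3.4)(0.14)² = 0.09996 kg m².
Total I = 0.077475 + 1.6812 + 4.356 + 0.09996 = 6.2147 kg m².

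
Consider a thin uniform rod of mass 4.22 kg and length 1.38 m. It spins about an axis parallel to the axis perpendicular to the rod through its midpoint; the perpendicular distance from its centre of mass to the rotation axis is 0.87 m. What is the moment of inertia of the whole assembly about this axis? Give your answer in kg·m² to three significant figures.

I_cm = (1/12)ML² = (1/12)(4.22)(1.38)² = 0.66971 kg·m²; centre at d = 0.87 m, so I = I_cm + Md² gives I = 0.66971 + (4.22)(0.87)² = 3.8638 kg·m².

3.86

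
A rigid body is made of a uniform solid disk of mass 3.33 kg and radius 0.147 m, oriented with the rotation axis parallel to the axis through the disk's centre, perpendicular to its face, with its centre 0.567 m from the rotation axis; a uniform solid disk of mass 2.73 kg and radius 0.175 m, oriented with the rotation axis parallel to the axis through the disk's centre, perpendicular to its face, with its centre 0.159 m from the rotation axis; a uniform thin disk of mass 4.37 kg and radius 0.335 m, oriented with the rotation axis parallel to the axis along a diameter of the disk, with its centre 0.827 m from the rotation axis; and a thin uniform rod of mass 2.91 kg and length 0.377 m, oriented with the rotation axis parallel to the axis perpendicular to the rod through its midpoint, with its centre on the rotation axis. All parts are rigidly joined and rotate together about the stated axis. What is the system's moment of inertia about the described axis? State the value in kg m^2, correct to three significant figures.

4.36

Solid disk: I_cm = (1/2)MR² = (1/2)(3.33)(0.147)² = 0.035979 kg m^2; centre at d = 0.567 m, so the parallel axis theorem gives I = 0.035979 + (3.33)(0.567)² = 1.1065 kg m^2.
Solid disk: I_cm = (1/2)MR² = (1/2)(2.73)(0.175)² = 0.041803 kg m^2; centre at d = 0.159 m, so the parallel axis theorem gives I = 0.041803 + (2.73)(0.159)² = 0.11082 kg m^2.
Thin disk: I_cm = (1/4)MR² = (1/4)(4.37)(0.335)² = 0.12261 kg m^2; centre at d = 0.827 m, so the parallel axis theorem gives I = 0.12261 + (4.37)(0.827)² = 3.1114 kg m^2.
Thin rod: I_cm = (1/12)ML² = (1/12)(2.91)(0.377)² = 0.034466 kg m^2; axis through the centre, so I = 0.034466 kg m^2.
Total I = 1.1065 + 0.11082 + 3.1114 + 0.034466 = 4.3632 kg m^2.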